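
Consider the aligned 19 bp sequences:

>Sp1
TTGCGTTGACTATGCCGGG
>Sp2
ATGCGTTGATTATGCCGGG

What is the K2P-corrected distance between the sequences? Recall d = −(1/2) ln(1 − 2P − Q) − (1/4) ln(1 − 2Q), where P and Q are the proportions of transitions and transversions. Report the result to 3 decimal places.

0.114

Of 19 sites, 1 differences are transitions and 1 are transversions, so P = 1/19 ≈ 0.052632 and Q = 1/19 ≈ 0.052632.
Under the Kimura two-parameter model, d = −½ ln(1 − 2P − Q) − ¼ ln(1 − 2Q).
1 − 2P − Q = 0.842104, giving −½ ln(0.842104) = 0.085926.
1 − 2Q = 0.894736, giving −¼ ln(0.894736) = 0.027807.
d = 0.085926 + 0.027807 = 0.113733.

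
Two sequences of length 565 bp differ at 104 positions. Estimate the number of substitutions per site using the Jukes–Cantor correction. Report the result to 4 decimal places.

0.2112

p = 104/565 ≈ 0.184071.
d = −(3/4) ln(1 − 4p/3) = −0.75 ln(1 − 0.245428) = −0.75 ln(0.754572)
  = −0.75 × (-0.281605) = 0.211204 substitutions/site.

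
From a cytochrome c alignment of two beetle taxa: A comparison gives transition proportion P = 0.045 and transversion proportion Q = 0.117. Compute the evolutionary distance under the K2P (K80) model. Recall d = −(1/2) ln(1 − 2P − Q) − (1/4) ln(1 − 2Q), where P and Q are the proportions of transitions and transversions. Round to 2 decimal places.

0.18

Under the Kimura two-parameter model, d = −½ ln(1 − 2P − Q) − ¼ ln(1 − 2Q).
1 − 2P − Q = 0.793, giving −½ ln(0.793) = 0.115966.
1 − 2Q = 0.766, giving −¼ ln(0.766) = 0.066643.
d = 0.115966 + 0.066643 = 0.182609.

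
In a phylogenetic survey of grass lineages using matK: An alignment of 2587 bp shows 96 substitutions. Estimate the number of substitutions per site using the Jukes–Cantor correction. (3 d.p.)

0.038

p = 96/2587 ≈ 0.037109.
d = −(3/4) ln(1 − 4p/3) = −0.75 ln(1 − 0.049479) = −0.75 ln(0.950521)
  = −0.75 × (-0.050745) = 0.038059 substitutions/site.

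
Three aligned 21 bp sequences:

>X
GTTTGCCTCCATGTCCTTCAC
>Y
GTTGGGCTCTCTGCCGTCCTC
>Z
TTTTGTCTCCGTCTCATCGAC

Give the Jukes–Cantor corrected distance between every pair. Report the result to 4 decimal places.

X–Y: 8/21 sites differ → p ≈ 0.380952, d = −0.75 ln(1 − 0.507936) = 0.531860 ≈ 0.5319.
X–Z: 7/21 sites differ → p ≈ 0.333333, d = −0.75 ln(1 − 0.444444) = 0.440839 ≈ 0.4408.
Y–Z: 10/21 sites differ → p ≈ 0.47619, d = −0.75 ln(1 − 0.63492) = 0.755729 ≈ 0.7557.

d(X,Y) = 0.5319, d(X,Z) = 0.4408, d(Y,Z) = 0.7557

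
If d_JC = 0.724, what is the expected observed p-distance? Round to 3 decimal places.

0.464

p = (3/4)(1 − e^(−4d/3)) = 0.75 × (1 − e^(-0.965333)) = 0.75 × (1 − 0.380856) = 0.464358.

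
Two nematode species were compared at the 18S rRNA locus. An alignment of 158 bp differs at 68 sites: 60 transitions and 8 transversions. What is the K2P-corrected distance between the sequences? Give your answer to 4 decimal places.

P = 60/158 ≈ 0.379747 and Q = 8/158 ≈ 0.050633.
Under the Kimura two-parameter model, d = −½ ln(1 − 2P − Q) − ¼ ln(1 − 2Q).
1 − 2P − Q = 0.189873, giving −½ ln(0.189873) = 0.830700.
1 − 2Q = 0.898734, giving −¼ ln(0.898734) = 0.026692.
d = 0.830700 + 0.026692 = 0.857392.

0.8574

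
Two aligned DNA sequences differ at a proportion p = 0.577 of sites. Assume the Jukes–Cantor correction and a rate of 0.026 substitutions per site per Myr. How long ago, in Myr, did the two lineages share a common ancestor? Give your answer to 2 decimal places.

21.16

d = −(3/4) ln(1 − 4p/3) = −0.75 ln(1 − 0.769333) = −0.75 ln(0.230667)
  = −0.75 × (-1.466780) = 1.100085 substitutions/site.
Under a molecular clock d = 2μt, so t = d/(2μ) = 1.100085 / (2 × 0.026) = 21.16 Myr.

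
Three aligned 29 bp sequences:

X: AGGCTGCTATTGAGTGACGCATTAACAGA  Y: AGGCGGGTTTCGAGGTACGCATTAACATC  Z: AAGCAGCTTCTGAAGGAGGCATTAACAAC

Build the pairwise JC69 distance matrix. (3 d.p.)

X–Y: 8/29 sites differ → p ≈ 0.275862, d = −0.75 ln(1 − 0.367816) = 0.343931 ≈ 0.344.
X–Z: 9/29 sites differ → p ≈ 0.310345, d = −0.75 ln(1 − 0.413793) = 0.400562 ≈ 0.401.
Y–Z: 9/29 sites differ → p ≈ 0.310345, d = −0.75 ln(1 − 0.413793) = 0.400562 ≈ 0.401.

d(X,Y) = 0.344, d(X,Z) = 0.401, d(Y,Z) = 0.401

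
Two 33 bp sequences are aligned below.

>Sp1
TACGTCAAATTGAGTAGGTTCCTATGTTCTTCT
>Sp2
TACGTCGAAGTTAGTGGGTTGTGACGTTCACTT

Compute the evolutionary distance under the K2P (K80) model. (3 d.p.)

Of 33 sites, 6 differences are transitions and 5 are transversions, so P = 6/33 ≈ 0.181818 and Q = 5/33 ≈ 0.151515.
Under the Kimura two-parameter model, d = −½ ln(1 − 2P − Q) − ¼ ln(1 − 2Q).
1 − 2P − Q = 0.484849, giving −½ ln(0.484849) = 0.361959.
1 − 2Q = 0.69697, giving −¼ ln(0.69697) = 0.090253.
d = 0.361959 + 0.090253 = 0.452212.

0.452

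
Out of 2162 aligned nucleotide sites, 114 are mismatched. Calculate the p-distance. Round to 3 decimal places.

0.053

p = 114/2162 = 0.052728… ≈ 0.053 (to 3 d.p.).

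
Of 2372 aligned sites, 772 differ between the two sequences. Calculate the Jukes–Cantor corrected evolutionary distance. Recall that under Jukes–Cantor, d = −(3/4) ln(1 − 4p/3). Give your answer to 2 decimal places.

p = 772/2372 ≈ 0.325464.
d = −(3/4) ln(1 − 4p/3) = −0.75 ln(1 − 0.433952) = −0.75 ln(0.566048)
  = −0.75 × (-0.569076) = 0.426807 substitutions/site.

0.43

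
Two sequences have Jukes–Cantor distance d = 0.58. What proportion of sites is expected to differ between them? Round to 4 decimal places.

0.4039

p = (3/4)(1 − e^(−4d/3)) = 0.75 × (1 − e^(-0.773333)) = 0.75 × (1 − 0.461472) = 0.403896.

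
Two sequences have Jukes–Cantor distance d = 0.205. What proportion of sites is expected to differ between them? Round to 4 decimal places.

0.1794

p = (3/4)(1 − e^(−4d/3)) = 0.75 × (1 − e^(-0.273333)) = 0.75 × (1 − 0.760839) = 0.179371.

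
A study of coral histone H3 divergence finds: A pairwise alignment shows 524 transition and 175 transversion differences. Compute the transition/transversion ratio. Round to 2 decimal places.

R = 524/175 = 2.994285… ≈ 2.99 (to 2 d.p.).

2.99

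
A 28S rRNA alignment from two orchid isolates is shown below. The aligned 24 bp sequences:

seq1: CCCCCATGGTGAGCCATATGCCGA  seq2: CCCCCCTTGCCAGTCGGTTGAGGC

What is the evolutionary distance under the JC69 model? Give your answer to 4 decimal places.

The sequences differ at 11 of 24 sites, so p = 11/24 ≈ 0.458333.
d = −(3/4) ln(1 − 4p/3) = −0.75 ln(1 − 0.611111) = −0.75 ln(0.388889)
  = −0.75 × (-0.944461) = 0.708346 substitutions/site.

0.7083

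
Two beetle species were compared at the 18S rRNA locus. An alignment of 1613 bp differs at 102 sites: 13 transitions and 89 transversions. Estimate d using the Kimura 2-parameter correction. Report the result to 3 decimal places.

0.066

P = 13/1613 ≈ 0.00806 and Q = 89/1613 ≈ 0.055177.
Under the Kimura two-parameter model, d = −½ ln(1 − 2P − Q) − ¼ ln(1 − 2Q).
1 − 2P − Q = 0.928703, giving −½ ln(0.928703) = 0.036983.
1 − 2Q = 0.889646, giving −¼ ln(0.889646) = 0.029233.
d = 0.036983 + 0.029233 = 0.066216.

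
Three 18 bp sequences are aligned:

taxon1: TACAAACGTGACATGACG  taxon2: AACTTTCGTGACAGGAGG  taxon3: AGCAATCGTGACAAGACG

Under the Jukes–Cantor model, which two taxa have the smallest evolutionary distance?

taxon1 and taxon3

taxon1–taxon2: 6/18 differ, p = 0.333, d = 0.441.
taxon1–taxon3: 4/18 differ, p = 0.222, d = 0.264.
taxon2–taxon3: 5/18 differ, p = 0.278, d = 0.347.
The smallest distance is between taxon1 and taxon3.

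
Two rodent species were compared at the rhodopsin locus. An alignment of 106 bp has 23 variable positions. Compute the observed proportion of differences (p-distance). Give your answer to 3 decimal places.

p = 23/106 = 0.216981… ≈ 0.217 (to 3 d.p.).

0.217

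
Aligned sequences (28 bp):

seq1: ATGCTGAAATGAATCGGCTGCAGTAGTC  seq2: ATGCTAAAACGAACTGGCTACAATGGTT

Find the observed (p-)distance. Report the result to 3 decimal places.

0.286

The sequences differ at 8 of 28 positions (sites 6, 10, 14, 15, 20, 23, 25, 28).
p = 8/28 = 0.285714… ≈ 0.286 (to 3 d.p.).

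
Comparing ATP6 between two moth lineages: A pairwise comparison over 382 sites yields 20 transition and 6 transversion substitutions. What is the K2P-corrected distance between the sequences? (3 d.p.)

P = 20/382 ≈ 0.052356 and Q = 6/382 ≈ 0.015707.
Under the Kimura two-parameter model, d = −½ ln(1 − 2P − Q) − ¼ ln(1 − 2Q).
1 − 2P − Q = 0.879581, giving −½ ln(0.879581) = 0.064155.
1 − 2Q = 0.968586, giving −¼ ln(0.968586) = 0.007980.
d = 0.064155 + 0.007980 = 0.072135.

0.072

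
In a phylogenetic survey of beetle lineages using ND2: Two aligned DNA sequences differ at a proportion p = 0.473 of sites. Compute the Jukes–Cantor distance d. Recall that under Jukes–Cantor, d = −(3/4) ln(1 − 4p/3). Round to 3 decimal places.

0.747

d = −(3/4) ln(1 − 4p/3) = −0.75 ln(1 − 0.630667) = −0.75 ln(0.369333)
  = −0.75 × (-0.996057) = 0.747043 substitutions/site.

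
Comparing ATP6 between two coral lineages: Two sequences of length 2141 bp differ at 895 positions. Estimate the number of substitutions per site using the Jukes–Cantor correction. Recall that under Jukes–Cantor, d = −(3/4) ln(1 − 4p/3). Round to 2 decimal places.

p = 895/2141 ≈ 0.418029.
d = −(3/4) ln(1 − 4p/3) = −0.75 ln(1 − 0.557372) = −0.75 ln(0.442628)
  = −0.75 × (-0.815026) = 0.611270 substitutions/site.

0.61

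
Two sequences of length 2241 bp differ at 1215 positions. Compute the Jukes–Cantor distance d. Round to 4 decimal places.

0.9625

p = 1215/2241 ≈ 0.542169.
d = −(3/4) ln(1 − 4p/3) = −0.75 ln(1 − 0.722892) = −0.75 ln(0.277108)
  = −0.75 × (-1.283348) = 0.962511 substitutions/site.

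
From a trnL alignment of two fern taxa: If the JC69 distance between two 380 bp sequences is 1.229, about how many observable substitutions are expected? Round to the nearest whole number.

Invert JC69: p = (3/4)(1 − e^(−4d/3)) = 0.75 × (1 − e^(-1.638667)) = 0.75 × (1 − 0.194239) = 0.604321.
Expected differing sites = pL ≈ 0.604321 × 380 = 229.64198 ≈ 230.

230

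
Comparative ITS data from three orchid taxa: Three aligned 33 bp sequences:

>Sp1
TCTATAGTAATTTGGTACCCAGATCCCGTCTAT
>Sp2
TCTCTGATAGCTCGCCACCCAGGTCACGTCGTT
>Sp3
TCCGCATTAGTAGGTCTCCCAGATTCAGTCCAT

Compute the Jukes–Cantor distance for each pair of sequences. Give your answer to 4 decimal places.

Sp1–Sp2: 12/33 sites differ → p ≈ 0.363636, d = −0.75 ln(1 − 0.484848) = 0.497470 ≈ 0.4975.
Sp1–Sp3: 13/33 sites differ → p ≈ 0.393939, d = −0.75 ln(1 − 0.525252) = 0.558728 ≈ 0.5587.
Sp2–Sp3: 16/33 sites differ → p ≈ 0.484848, d = −0.75 ln(1 − 0.646464) = 0.779827 ≈ 0.7798.

d(Sp1,Sp2) = 0.4975, d(Sp1,Sp3) = 0.5587, d(Sp2,Sp3) = 0.7798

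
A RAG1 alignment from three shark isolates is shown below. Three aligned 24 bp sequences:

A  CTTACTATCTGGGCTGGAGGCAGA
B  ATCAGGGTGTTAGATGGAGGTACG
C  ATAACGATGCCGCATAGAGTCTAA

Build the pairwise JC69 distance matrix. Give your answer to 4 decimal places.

A–B: 12/24 sites differ → p = 0.5, d = −0.75 ln(1 − 0.666667) = 0.823960 ≈ 0.8240.
A–C: 12/24 sites differ → p = 0.5, d = −0.75 ln(1 − 0.666667) = 0.823960 ≈ 0.8240.
B–C: 13/24 sites differ → p ≈ 0.541667, d = −0.75 ln(1 − 0.722223) = 0.960702 ≈ 0.9607.

d(A,B) = 0.8240, d(A,C) = 0.8240, d(B,C) = 0.9607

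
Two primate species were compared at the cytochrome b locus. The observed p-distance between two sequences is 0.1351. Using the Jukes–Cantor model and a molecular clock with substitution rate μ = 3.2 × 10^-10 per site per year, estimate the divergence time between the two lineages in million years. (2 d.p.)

d = −(3/4) ln(1 − 4p/3) = −0.75 ln(1 − 0.180133) = −0.75 ln(0.819867)
  = −0.75 × (-0.198613) = 0.148960 substitutions/site.
Under a molecular clock d = 2μt, so t = d/(2μ) = 0.148960 / (2 × 3.2 × 10^-10) = 232.75 million years.

232.75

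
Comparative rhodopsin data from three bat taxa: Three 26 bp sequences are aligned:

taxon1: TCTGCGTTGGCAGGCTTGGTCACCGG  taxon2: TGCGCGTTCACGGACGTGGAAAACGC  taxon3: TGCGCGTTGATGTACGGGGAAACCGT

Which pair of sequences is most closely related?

taxon1–taxon2: 11/26 differ, p = 0.423, d = 0.623.
taxon1–taxon3: 12/26 differ, p = 0.462, d = 0.717.
taxon2–taxon3: 6/26 differ, p = 0.231, d = 0.276.
The smallest distance is between taxon2 and taxon3.

taxon2 and taxon3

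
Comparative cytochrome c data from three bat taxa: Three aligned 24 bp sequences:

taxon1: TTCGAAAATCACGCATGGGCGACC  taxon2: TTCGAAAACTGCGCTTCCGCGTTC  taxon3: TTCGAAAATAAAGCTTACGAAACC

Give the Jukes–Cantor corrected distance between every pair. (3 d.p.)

d(taxon1,taxon2) = 0.441, d(taxon1,taxon3) = 0.369, d(taxon2,taxon3) = 0.520

taxon1–taxon2: 8/24 sites differ → p ≈ 0.333333, d = −0.75 ln(1 − 0.444444) = 0.440839 ≈ 0.441.
taxon1–taxon3: 7/24 sites differ → p ≈ 0.291667, d = −0.75 ln(1 − 0.388889) = 0.369358 ≈ 0.369.
taxon2–taxon3: 9/24 sites differ → p = 0.375, d = −0.75 ln(1 − 0.5) = 0.519860 ≈ 0.520.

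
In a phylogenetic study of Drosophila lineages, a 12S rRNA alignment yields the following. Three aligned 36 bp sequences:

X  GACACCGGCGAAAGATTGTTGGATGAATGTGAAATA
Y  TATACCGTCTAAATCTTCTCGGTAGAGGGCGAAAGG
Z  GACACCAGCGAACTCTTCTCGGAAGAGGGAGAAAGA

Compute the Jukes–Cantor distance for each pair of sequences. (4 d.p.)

X–Y: 15/36 sites differ → p ≈ 0.416667, d = −0.75 ln(1 − 0.555556) = 0.608198 ≈ 0.6082.
X–Z: 11/36 sites differ → p ≈ 0.305556, d = −0.75 ln(1 − 0.407408) = 0.392437 ≈ 0.3924.
Y–Z: 9/36 sites differ → p = 0.25, d = −0.75 ln(1 − 0.333333) = 0.304098 ≈ 0.3041.

d(X,Y) = 0.6082, d(X,Z) = 0.3924, d(Y,Z) = 0.3041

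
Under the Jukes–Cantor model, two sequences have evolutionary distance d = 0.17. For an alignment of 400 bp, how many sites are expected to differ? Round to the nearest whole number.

Invert JC69: p = (3/4)(1 − e^(−4d/3)) = 0.75 × (1 − e^(-0.226667)) = 0.75 × (1 − 0.797186) = 0.152111.
Expected differing sites = pL ≈ 0.152111 × 400 = 60.8444 ≈ 61.

61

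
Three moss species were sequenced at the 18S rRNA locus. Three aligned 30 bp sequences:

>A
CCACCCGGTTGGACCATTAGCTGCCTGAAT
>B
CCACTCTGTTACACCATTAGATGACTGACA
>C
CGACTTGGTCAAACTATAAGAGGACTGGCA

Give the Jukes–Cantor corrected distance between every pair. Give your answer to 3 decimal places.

d(A,B) = 0.330, d(A,C) = 0.730, d(B,C) = 0.383

A–B: 8/30 sites differ → p ≈ 0.266667, d = −0.75 ln(1 − 0.355556) = 0.329526 ≈ 0.330.
A–C: 14/30 sites differ → p ≈ 0.466667, d = −0.75 ln(1 − 0.622223) = 0.730088 ≈ 0.730.
B–C: 9/30 sites differ → p = 0.3, d = −0.75 ln(1 − 0.4) = 0.383119 ≈ 0.383.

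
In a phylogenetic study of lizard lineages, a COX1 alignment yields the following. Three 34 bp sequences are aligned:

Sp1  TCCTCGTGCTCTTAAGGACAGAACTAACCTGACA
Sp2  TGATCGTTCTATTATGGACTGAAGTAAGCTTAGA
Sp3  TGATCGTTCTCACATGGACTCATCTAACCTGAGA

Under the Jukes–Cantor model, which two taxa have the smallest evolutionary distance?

Sp1–Sp2: 10/34 differ, p = 0.294, d = 0.373.
Sp1–Sp3: 10/34 differ, p = 0.294, d = 0.373.
Sp2–Sp3: 8/34 differ, p = 0.235, d = 0.282.
The smallest distance is between Sp2 and Sp3.

Sp2 and Sp3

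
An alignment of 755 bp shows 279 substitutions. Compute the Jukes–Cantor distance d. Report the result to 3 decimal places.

0.509

p = 279/755 ≈ 0.369536.
d = −(3/4) ln(1 − 4p/3) = −0.75 ln(1 − 0.492715) = −0.75 ln(0.507285)
  = −0.75 × (-0.678682) = 0.509012 substitutions/site.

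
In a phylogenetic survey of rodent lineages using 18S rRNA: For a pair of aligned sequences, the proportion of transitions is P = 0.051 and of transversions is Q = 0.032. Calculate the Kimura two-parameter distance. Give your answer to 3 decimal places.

0.088

Under the Kimura two-parameter model, d = −½ ln(1 − 2P − Q) − ¼ ln(1 − 2Q).
1 − 2P − Q = 0.866, giving −½ ln(0.866) = 0.071935.
1 − 2Q = 0.936, giving −¼ ln(0.936) = 0.016535.
d = 0.071935 + 0.016535 = 0.088470.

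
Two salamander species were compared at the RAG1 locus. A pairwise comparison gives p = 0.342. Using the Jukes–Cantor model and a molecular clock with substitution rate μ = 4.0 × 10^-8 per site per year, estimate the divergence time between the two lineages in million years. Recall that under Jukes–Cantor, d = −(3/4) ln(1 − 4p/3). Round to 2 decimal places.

d = −(3/4) ln(1 − 4p/3) = −0.75 ln(1 − 0.456) = −0.75 ln(0.544)
  = −0.75 × (-0.608806) = 0.456605 substitutions/site.
Under a molecular clock d = 2μt, so t = d/(2μ) = 0.456605 / (2 × 4.0 × 10^-8) = 5.71 million years.

5.71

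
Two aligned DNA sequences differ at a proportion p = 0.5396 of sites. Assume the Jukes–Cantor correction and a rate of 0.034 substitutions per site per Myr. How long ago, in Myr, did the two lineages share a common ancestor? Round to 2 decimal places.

d = −(3/4) ln(1 − 4p/3) = −0.75 ln(1 − 0.719467) = −0.75 ln(0.280533)
  = −0.75 × (-1.271064) = 0.953298 substitutions/site.
Under a molecular clock d = 2μt, so t = d/(2μ) = 0.953298 / (2 × 0.034) = 14.02 Myr.

14.02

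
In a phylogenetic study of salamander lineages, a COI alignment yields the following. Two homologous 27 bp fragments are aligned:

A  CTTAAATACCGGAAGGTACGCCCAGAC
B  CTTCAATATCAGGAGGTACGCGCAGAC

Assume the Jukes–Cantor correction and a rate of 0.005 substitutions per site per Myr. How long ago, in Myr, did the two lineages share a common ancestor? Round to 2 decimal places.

The sequences differ at 5 of 27 sites (4, 9, 11, 13, 22), so p = 5/27 ≈ 0.185185.
d = −(3/4) ln(1 − 4p/3) = −0.75 ln(1 − 0.246913) = −0.75 ln(0.753087)
  = −0.75 × (-0.283575) = 0.212681 substitutions/site.
Under a molecular clock d = 2μt, so t = d/(2μ) = 0.212681 / (2 × 0.005) = 21.27 Myr.

21.27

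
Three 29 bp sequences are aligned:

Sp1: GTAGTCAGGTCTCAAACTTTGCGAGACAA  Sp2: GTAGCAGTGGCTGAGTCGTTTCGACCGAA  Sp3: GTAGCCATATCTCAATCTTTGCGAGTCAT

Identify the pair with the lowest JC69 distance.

Sp1 and Sp3

Sp1–Sp2: 13/29 differ, p = 0.448, d = 0.683.
Sp1–Sp3: 6/29 differ, p = 0.207, d = 0.242.
Sp2–Sp3: 12/29 differ, p = 0.414, d = 0.602.
The smallest distance is between Sp1 and Sp3.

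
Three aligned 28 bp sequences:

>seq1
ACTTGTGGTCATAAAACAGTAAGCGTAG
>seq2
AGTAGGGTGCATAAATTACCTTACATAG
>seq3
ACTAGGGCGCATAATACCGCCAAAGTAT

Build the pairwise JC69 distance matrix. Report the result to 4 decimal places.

seq1–seq2: 13/28 sites differ → p ≈ 0.464286, d = −0.75 ln(1 − 0.619048) = 0.723811 ≈ 0.7238.
seq1–seq3: 11/28 sites differ → p ≈ 0.392857, d = −0.75 ln(1 − 0.523809) = 0.556452 ≈ 0.5565.
seq2–seq3: 12/28 sites differ → p ≈ 0.428571, d = −0.75 ln(1 − 0.571428) = 0.635472 ≈ 0.6355.

d(seq1,seq2) = 0.7238, d(seq1,seq3) = 0.5565, d(seq2,seq3) = 0.6355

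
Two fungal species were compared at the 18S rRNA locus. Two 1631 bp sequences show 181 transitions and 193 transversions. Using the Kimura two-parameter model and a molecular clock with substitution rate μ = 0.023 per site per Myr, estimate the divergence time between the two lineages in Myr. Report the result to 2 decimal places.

P = 181/1631 ≈ 0.110975 and Q = 193/1631 ≈ 0.118332.
Under the Kimura two-parameter model, d = −½ ln(1 − 2P − Q) − ¼ ln(1 − 2Q).
1 − 2P − Q = 0.659718, giving −½ ln(0.659718) = 0.207971.
1 − 2Q = 0.763336, giving −¼ ln(0.763336) = 0.067514.
d = 0.207971 + 0.067514 = 0.275485.
Under a molecular clock d = 2μt, so t = d/(2μ) = 0.275485 / (2 × 0.023) = 5.99 Myr.

5.99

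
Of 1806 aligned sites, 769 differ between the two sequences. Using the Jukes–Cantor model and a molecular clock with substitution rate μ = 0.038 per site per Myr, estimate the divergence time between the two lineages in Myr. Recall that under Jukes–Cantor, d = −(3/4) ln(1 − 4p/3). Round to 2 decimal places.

p = 769/1806 ≈ 0.425803.
d = −(3/4) ln(1 − 4p/3) = −0.75 ln(1 − 0.567737) = −0.75 ln(0.432263)
  = −0.75 × (-0.838721) = 0.629041 substitutions/site.
Under a molecular clock d = 2μt, so t = d/(2μ) = 0.629041 / (2 × 0.038) = 8.28 Myr.

8.28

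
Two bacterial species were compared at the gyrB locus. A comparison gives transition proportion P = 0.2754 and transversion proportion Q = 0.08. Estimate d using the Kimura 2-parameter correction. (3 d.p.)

Under the Kimura two-parameter model, d = −½ ln(1 − 2P − Q) − ¼ ln(1 − 2Q).
1 − 2P − Q = 0.3692, giving −½ ln(0.3692) = 0.498208.
1 − 2Q = 0.84, giving −¼ ln(0.84) = 0.043588.
d = 0.498208 + 0.043588 = 0.541796.

0.542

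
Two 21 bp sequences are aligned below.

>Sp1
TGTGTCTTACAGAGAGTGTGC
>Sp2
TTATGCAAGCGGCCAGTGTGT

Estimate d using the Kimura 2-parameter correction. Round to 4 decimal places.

Of 21 sites, 3 differences are transitions and 8 are transversions, so P = 3/21 ≈ 0.142857 and Q = 8/21 ≈ 0.380952.
Under the Kimura two-parameter model, d = −½ ln(1 − 2P − Q) − ¼ ln(1 − 2Q).
1 − 2P − Q = 0.333334, giving −½ ln(0.333334) = 0.549305.
1 − 2Q = 0.238096, giving −¼ ln(0.238096) = 0.358770.
d = 0.549305 + 0.358770 = 0.908075.

0.9081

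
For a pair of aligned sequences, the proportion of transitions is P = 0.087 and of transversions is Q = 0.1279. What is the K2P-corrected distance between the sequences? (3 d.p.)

Under the Kimura two-parameter model, d = −½ ln(1 − 2P − Q) − ¼ ln(1 − 2Q).
1 − 2P − Q = 0.6981, giving −½ ln(0.6981) = 0.179696.
1 − 2Q = 0.7442, giving −¼ ln(0.7442) = 0.073861.
d = 0.179696 + 0.073861 = 0.253557.

0.254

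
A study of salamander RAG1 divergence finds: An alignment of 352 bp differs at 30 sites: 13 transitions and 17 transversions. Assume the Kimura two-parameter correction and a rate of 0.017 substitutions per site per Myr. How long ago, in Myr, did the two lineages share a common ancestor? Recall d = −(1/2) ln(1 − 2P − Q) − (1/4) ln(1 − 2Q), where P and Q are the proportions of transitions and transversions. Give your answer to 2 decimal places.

P = 13/352 ≈ 0.036932 and Q = 17/352 ≈ 0.048295.
Under the Kimura two-parameter model, d = −½ ln(1 − 2P − Q) − ¼ ln(1 − 2Q).
1 − 2P − Q = 0.877841, giving −½ ln(0.877841) = 0.065145.
1 − 2Q = 0.90341, giving −¼ ln(0.90341) = 0.025395.
d = 0.065145 + 0.025395 = 0.090540.
Under a molecular clock d = 2μt, so t = d/(2μ) = 0.090540 / (2 × 0.017) = 2.66 Myr.

2.66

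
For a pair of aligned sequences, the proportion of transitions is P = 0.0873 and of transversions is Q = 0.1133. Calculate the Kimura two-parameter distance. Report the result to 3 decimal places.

Under the Kimura two-parameter model, d = −½ ln(1 − 2P − Q) − ¼ ln(1 − 2Q).
1 − 2P − Q = 0.7121, giving −½ ln(0.7121) = 0.169768.
1 − 2Q = 0.7734, giving −¼ ln(0.7734) = 0.064240.
d = 0.169768 + 0.064240 = 0.234008.

0.234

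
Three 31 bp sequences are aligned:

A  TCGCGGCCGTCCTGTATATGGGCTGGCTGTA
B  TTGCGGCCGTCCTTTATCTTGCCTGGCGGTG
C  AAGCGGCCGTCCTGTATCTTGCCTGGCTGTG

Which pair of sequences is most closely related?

A–B: 7/31 differ, p = 0.226, d = 0.269.
A–C: 6/31 differ, p = 0.194, d = 0.224.
B–C: 4/31 differ, p = 0.129, d = 0.142.
The smallest distance is between B and C.

B and C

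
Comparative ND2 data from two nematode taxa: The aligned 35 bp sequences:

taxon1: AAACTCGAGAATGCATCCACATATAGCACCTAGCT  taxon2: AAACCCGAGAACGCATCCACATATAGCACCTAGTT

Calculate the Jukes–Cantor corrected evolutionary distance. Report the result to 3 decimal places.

The sequences differ at 3 of 35 sites (5, 12, 34), so p = 3/35 ≈ 0.085714.
d = −(3/4) ln(1 − 4p/3) = −0.75 ln(1 − 0.114285) = −0.75 ln(0.885715)
  = −0.75 × (-0.121360) = 0.091020 substitutions/site.

0.091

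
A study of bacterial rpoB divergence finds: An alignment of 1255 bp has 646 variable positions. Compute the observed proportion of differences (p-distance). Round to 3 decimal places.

0.515

p = 646/1255 = 0.514741… ≈ 0.515 (to 3 d.p.).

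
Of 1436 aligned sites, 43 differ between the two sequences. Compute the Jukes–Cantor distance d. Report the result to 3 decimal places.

0.031

p = 43/1436 ≈ 0.029944.
d = −(3/4) ln(1 − 4p/3) = −0.75 ln(1 − 0.039925) = −0.75 ln(0.960075)
  = −0.75 × (-0.040744) = 0.030558 substitutions/site.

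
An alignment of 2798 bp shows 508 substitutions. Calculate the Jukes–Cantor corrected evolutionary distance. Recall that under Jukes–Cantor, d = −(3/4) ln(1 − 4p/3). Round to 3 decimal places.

0.208

p = 508/2798 ≈ 0.181558.
d = −(3/4) ln(1 − 4p/3) = −0.75 ln(1 − 0.242077) = −0.75 ln(0.757923)
  = −0.75 × (-0.277173) = 0.207880 substitutions/site.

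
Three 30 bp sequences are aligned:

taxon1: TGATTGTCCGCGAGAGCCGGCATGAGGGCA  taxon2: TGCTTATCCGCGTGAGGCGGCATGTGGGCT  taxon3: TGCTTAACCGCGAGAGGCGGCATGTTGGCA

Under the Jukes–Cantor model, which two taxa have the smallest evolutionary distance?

taxon1–taxon2: 6/30 differ, p = 0.200, d = 0.233.
taxon1–taxon3: 6/30 differ, p = 0.200, d = 0.233.
taxon2–taxon3: 4/30 differ, p = 0.133, d = 0.147.
The smallest distance is between taxon2 and taxon3.

taxon2 and taxon3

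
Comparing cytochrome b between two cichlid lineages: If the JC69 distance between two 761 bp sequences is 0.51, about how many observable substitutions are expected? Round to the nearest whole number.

Invert JC69: p = (3/4)(1 − e^(−4d/3)) = 0.75 × (1 − e^(-0.68)) = 0.75 × (1 − 0.506617) = 0.370037.
Expected differing sites = pL ≈ 0.370037 × 761 = 281.598157 ≈ 282.

282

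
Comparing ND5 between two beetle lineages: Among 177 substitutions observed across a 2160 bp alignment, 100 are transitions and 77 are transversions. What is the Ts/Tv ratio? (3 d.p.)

R = 100/77 = 1.298701… ≈ 1.299 (to 3 d.p.).

1.299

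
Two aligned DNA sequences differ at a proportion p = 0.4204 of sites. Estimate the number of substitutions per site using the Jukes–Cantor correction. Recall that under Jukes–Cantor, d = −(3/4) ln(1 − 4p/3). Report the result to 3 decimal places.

d = −(3/4) ln(1 − 4p/3) = −0.75 ln(1 − 0.560533) = −0.75 ln(0.439467)
  = −0.75 × (-0.822193) = 0.616645 substitutions/site.

0.617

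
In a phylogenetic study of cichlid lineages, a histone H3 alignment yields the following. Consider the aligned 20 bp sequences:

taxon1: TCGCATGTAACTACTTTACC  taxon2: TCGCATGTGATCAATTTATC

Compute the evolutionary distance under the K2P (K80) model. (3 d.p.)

Of 20 sites, 4 differences are transitions and 1 are transversions, so P = 4/20 = 0.2 and Q = 1/20 = 0.05.
Under the Kimura two-parameter model, d = −½ ln(1 − 2P − Q) − ¼ ln(1 − 2Q).
1 − 2P − Q = 0.55, giving −½ ln(0.55) = 0.298919.
1 − 2Q = 0.9, giving −¼ ln(0.9) = 0.026340.
d = 0.298919 + 0.026340 = 0.325259.

0.325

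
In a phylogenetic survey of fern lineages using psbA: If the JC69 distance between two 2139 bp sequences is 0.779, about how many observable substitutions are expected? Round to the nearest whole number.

1036

Invert JC69: p = (3/4)(1 − e^(−4d/3)) = 0.75 × (1 − e^(-1.038667)) = 0.75 × (1 − 0.353926) = 0.484556.
Expected differing sites = pL ≈ 0.484556 × 2139 = 1036.465284 ≈ 1036.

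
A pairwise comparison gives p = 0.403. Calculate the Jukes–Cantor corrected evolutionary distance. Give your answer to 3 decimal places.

d = −(3/4) ln(1 − 4p/3) = −0.75 ln(1 − 0.537333) = −0.75 ln(0.462667)
  = −0.75 × (-0.770748) = 0.578061 substitutions/site.

0.578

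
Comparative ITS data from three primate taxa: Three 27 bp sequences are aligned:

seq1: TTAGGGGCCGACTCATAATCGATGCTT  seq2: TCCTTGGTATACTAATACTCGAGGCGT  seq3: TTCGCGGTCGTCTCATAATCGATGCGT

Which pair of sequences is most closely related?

seq1 and seq3

seq1–seq2: 11/27 differ, p = 0.407, d = 0.588.
seq1–seq3: 5/27 differ, p = 0.185, d = 0.213.
seq2–seq3: 9/27 differ, p = 0.333, d = 0.441.
The smallest distance is between seq1 and seq3.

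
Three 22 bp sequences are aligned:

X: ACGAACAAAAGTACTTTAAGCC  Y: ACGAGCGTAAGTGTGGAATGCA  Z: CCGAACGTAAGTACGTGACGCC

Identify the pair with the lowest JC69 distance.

X and Z

X–Y: 10/22 differ, p = 0.455, d = 0.699.
X–Z: 6/22 differ, p = 0.273, d = 0.339.
Y–Z: 8/22 differ, p = 0.364, d = 0.497.
The smallest distance is between X and Z.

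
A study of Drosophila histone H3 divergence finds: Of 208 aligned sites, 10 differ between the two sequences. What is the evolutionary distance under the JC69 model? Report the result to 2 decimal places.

p = 10/208 ≈ 0.048077.
d = −(3/4) ln(1 − 4p/3) = −0.75 ln(1 − 0.064103) = −0.75 ln(0.935897)
  = −0.75 × (-0.066250) = 0.049688 substitutions/site.

0.05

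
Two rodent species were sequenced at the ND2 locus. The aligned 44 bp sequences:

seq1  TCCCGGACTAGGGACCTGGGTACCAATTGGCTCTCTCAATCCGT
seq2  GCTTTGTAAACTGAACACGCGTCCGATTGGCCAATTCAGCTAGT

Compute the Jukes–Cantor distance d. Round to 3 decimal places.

0.974

The sequences differ at 24 of 44 sites, so p = 24/44 ≈ 0.545455.
d = −(3/4) ln(1 − 4p/3) = −0.75 ln(1 − 0.727273) = −0.75 ln(0.272727)
  = −0.75 × (-1.299284) = 0.974463 substitutions/site.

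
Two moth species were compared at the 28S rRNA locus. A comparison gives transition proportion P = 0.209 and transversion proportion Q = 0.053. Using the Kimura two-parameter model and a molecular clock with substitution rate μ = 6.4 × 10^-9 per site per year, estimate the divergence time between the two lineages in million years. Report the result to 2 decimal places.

27.06

Under the Kimura two-parameter model, d = −½ ln(1 − 2P − Q) − ¼ ln(1 − 2Q).
1 − 2P − Q = 0.529, giving −½ ln(0.529) = 0.318383.
1 − 2Q = 0.894, giving −¼ ln(0.894) = 0.028012.
d = 0.318383 + 0.028012 = 0.346395.
Under a molecular clock d = 2μt, so t = d/(2μ) = 0.346395 / (2 × 6.4 × 10^-9) = 27.06 million years.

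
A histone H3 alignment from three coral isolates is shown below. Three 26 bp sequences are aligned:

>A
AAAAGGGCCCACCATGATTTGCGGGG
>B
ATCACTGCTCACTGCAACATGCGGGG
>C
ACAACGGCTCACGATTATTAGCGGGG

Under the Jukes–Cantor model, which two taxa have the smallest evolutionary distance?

A–B: 11/26 differ, p = 0.423, d = 0.623.
A–C: 6/26 differ, p = 0.231, d = 0.276.
B–C: 10/26 differ, p = 0.385, d = 0.539.
The smallest distance is between A and C.

A and C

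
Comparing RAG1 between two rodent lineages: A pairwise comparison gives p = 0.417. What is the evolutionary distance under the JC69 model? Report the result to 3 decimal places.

0.609

d = −(3/4) ln(1 − 4p/3) = −0.75 ln(1 − 0.556) = −0.75 ln(0.444)
  = −0.75 × (-0.811931) = 0.608948 substitutions/site.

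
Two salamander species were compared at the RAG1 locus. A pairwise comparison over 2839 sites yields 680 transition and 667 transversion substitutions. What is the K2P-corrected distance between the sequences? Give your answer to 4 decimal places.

0.7845

P = 680/2839 ≈ 0.239521 and Q = 667/2839 ≈ 0.234942.
Under the Kimura two-parameter model, d = −½ ln(1 − 2P − Q) − ¼ ln(1 − 2Q).
1 − 2P − Q = 0.286016, giving −½ ln(0.286016) = 0.625854.
1 − 2Q = 0.530116, giving −¼ ln(0.530116) = 0.158665.
d = 0.625854 + 0.158665 = 0.784519.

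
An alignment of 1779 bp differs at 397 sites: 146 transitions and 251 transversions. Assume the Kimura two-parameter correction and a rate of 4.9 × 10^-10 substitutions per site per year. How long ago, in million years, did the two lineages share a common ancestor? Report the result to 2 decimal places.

P = 146/1779 ≈ 0.082069 and Q = 251/1779 ≈ 0.141091.
Under the Kimura two-parameter model, d = −½ ln(1 − 2P − Q) − ¼ ln(1 − 2Q).
1 − 2P − Q = 0.694771, giving −½ ln(0.694771) = 0.182086.
1 − 2Q = 0.717818, giving −¼ ln(0.717818) = 0.082885.
d = 0.182086 + 0.082885 = 0.264971.
Under a molecular clock d = 2μt, so t = d/(2μ) = 0.264971 / (2 × 4.9 × 10^-10) = 270.38 million years.

270.38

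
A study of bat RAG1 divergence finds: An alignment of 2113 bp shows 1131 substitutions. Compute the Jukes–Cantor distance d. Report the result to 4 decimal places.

0.9380

p = 1131/2113 ≈ 0.535258.
d = −(3/4) ln(1 − 4p/3) = −0.75 ln(1 − 0.713677) = −0.75 ln(0.286323)
  = −0.75 × (-1.250635) = 0.937976 substitutions/site.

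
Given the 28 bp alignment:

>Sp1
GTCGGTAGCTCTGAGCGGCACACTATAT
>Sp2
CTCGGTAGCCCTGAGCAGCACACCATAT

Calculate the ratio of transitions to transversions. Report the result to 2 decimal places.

Transitions are A↔G and C↔T; transversions are all other mismatches.
Transitions: 3. Transversions: 1.
R = 3/1 = 3.00.

3.00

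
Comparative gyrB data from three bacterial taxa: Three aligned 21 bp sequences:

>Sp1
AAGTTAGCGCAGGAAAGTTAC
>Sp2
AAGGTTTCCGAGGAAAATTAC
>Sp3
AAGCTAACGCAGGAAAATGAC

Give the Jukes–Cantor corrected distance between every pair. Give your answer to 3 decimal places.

d(Sp1,Sp2) = 0.360, d(Sp1,Sp3) = 0.220, d(Sp2,Sp3) = 0.360

Sp1–Sp2: 6/21 sites differ → p ≈ 0.285714, d = −0.75 ln(1 − 0.380952) = 0.359679 ≈ 0.360.
Sp1–Sp3: 4/21 sites differ → p ≈ 0.190476, d = −0.75 ln(1 − 0.253968) = 0.219740 ≈ 0.220.
Sp2–Sp3: 6/21 sites differ → p ≈ 0.285714, d = −0.75 ln(1 − 0.380952) = 0.359679 ≈ 0.360.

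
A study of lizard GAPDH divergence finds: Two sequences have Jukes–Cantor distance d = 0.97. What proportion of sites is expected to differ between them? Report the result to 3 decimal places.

0.544

p = (3/4)(1 − e^(−4d/3)) = 0.75 × (1 − e^(-1.293333)) = 0.75 × (1 − 0.274355) = 0.544234.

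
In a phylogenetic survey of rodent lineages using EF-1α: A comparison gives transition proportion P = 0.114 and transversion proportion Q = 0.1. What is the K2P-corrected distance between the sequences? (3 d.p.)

Under the Kimura two-parameter model, d = −½ ln(1 − 2P − Q) − ¼ ln(1 − 2Q).
1 − 2P − Q = 0.672, giving −½ ln(0.672) = 0.198748.
1 − 2Q = 0.8, giving −¼ ln(0.8) = 0.055786.
d = 0.198748 + 0.055786 = 0.254534.

0.255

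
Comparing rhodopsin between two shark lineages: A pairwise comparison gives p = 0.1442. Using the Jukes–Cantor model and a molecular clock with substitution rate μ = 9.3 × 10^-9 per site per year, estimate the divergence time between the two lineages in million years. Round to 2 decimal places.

8.61

d = −(3/4) ln(1 − 4p/3) = −0.75 ln(1 − 0.192267) = −0.75 ln(0.807733)
  = −0.75 × (-0.213524) = 0.160143 substitutions/site.
Under a molecular clock d = 2μt, so t = d/(2μ) = 0.160143 / (2 × 9.3 × 10^-9) = 8.61 million years.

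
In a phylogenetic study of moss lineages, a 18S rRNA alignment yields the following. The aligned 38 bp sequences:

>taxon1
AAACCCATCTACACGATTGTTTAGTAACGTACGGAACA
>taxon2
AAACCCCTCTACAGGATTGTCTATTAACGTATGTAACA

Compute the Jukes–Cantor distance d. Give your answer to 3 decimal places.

The sequences differ at 6 of 38 sites (7, 14, 21, 24, 32, 34), so p = 6/38 ≈ 0.157895.
d = −(3/4) ln(1 − 4p/3) = −0.75 ln(1 − 0.210527) = −0.75 ln(0.789473)
  = −0.75 × (-0.236390) = 0.177293 substitutions/site.

0.177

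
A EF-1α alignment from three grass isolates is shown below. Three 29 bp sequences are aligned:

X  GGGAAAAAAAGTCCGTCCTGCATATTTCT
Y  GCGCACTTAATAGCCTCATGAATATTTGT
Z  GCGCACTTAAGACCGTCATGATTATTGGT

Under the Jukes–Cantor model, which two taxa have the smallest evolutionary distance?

X–Y: 12/29 differ, p = 0.414, d = 0.602.
X–Z: 11/29 differ, p = 0.379, d = 0.529.
Y–Z: 5/29 differ, p = 0.172, d = 0.196.
The smallest distance is between Y and Z.

Y and Z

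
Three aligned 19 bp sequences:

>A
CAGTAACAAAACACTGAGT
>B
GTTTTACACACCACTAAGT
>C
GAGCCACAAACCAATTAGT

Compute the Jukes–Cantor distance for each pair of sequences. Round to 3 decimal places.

A–B: 7/19 sites differ → p ≈ 0.368421, d = −0.75 ln(1 − 0.491228) = 0.506816 ≈ 0.507.
A–C: 6/19 sites differ → p ≈ 0.315789, d = −0.75 ln(1 − 0.421052) = 0.409907 ≈ 0.410.
B–C: 7/19 sites differ → p ≈ 0.368421, d = −0.75 ln(1 − 0.491228) = 0.506816 ≈ 0.507.

d(A,B) = 0.507, d(A,C) = 0.410, d(B,C) = 0.507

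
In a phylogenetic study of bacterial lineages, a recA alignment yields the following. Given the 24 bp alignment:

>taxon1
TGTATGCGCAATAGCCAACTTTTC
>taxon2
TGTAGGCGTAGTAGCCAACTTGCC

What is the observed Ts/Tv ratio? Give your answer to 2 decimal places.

1.50

Transitions are A↔G and C↔T; transversions are all other mismatches.
Transitions: 3. Transversions: 2.
R = 3/2 = 1.50.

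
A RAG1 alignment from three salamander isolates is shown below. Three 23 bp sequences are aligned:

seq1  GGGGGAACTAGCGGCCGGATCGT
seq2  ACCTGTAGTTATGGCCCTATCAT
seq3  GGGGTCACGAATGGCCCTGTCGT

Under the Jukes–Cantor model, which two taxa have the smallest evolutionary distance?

seq1–seq2: 12/23 differ, p = 0.522, d = 0.892.
seq1–seq3: 8/23 differ, p = 0.348, d = 0.467.
seq2–seq3: 11/23 differ, p = 0.478, d = 0.761.
The smallest distance is between seq1 and seq3.

seq1 and seq3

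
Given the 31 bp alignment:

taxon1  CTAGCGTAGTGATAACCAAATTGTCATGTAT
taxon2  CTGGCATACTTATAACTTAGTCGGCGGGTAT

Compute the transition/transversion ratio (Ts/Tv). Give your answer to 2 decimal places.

1.20

Transitions are A↔G and C↔T; transversions are all other mismatches.
Transitions: 6. Transversions: 5.
R = 6/5 = 1.20.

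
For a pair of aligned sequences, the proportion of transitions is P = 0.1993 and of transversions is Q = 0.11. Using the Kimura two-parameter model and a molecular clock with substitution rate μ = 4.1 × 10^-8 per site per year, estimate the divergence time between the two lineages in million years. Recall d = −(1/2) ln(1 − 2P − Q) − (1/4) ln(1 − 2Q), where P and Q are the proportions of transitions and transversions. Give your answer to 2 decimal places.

Under the Kimura two-parameter model, d = −½ ln(1 − 2P − Q) − ¼ ln(1 − 2Q).
1 − 2P − Q = 0.4914, giving −½ ln(0.4914) = 0.355248.
1 − 2Q = 0.78, giving −¼ ln(0.78) = 0.062115.
d = 0.355248 + 0.062115 = 0.417363.
Under a molecular clock d = 2μt, so t = d/(2μ) = 0.417363 / (2 × 4.1 × 10^-8) = 5.09 million years.

5.09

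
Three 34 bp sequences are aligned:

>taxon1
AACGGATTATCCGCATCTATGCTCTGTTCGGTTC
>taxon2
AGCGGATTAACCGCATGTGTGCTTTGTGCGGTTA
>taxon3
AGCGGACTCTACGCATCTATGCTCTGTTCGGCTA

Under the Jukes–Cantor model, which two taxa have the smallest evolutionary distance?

taxon1–taxon2: 7/34 differ, p = 0.206, d = 0.241.
taxon1–taxon3: 6/34 differ, p = 0.176, d = 0.201.
taxon2–taxon3: 9/34 differ, p = 0.265, d = 0.326.
The smallest distance is between taxon1 and taxon3.

taxon1 and taxon3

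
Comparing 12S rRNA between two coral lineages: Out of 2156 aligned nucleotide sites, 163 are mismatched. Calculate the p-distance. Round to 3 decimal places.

0.076

p = 163/2156 = 0.075602… ≈ 0.076 (to 3 d.p.).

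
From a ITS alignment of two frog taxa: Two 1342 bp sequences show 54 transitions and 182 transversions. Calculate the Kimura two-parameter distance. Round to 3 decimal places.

P = 54/1342 ≈ 0.040238 and Q = 182/1342 ≈ 0.135618.
Under the Kimura two-parameter model, d = −½ ln(1 − 2P − Q) − ¼ ln(1 − 2Q).
1 − 2P − Q = 0.783906, giving −½ ln(0.783906) = 0.121733.
1 − 2Q = 0.728764, giving −¼ ln(0.728764) = 0.079101.
d = 0.121733 + 0.079101 = 0.200834.

0.201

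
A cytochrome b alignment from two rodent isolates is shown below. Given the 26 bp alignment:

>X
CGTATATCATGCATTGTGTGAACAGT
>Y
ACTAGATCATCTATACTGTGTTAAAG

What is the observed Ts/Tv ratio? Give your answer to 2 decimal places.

0.20

Transitions are A↔G and C↔T; transversions are all other mismatches.
Transitions: 2. Transversions: 10.
R = 2/10 = 0.20.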